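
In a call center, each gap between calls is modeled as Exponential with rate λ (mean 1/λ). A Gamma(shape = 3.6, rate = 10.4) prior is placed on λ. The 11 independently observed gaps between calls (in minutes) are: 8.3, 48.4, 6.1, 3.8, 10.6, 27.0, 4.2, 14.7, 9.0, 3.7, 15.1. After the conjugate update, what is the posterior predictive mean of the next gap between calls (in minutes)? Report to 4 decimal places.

With a Gamma(shape α, rate β) prior on the exponential rate λ, the posterior after n observations with total T = Σxᵢ is Gamma(α+n, β+T).
Sum of observations T = 150.9 minutes; n = 11.
Posterior: Gamma(3.6+11, 10.4+150.9) = Gamma(14.6, 161.3).
The predictive distribution for the next observation is Lomax; its mean is β/(α−1) = 161.3/13.6 = 11.8603.

11.8603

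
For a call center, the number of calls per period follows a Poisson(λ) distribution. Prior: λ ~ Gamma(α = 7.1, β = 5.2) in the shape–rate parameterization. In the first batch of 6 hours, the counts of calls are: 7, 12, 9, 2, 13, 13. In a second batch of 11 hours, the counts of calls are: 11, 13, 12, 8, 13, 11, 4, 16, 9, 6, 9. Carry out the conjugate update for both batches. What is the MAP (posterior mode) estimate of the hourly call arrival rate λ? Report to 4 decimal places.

7.8423

With a Gamma(shape α, rate β) prior, the Poisson likelihood is conjugate: the posterior is Gamma(α + ΣXᵢ, β + n).
Batch 1: sum of counts S = 56 over n = 6 hours.
After batch 1: Gamma(α+S, β+n) = Gamma(7.1+56, 5.2+6) = Gamma(63.1, 11.2).
Batch 2: sum of counts S = 112 over n = 11 hours.
After batch 2: Gamma(α+S, β+n) = Gamma(63.1+112, 11.2+11) = Gamma(175.1, 22.2).
Mode of Gamma(α,β) for α≥1 is (α−1)/β = 174.1/22.2 = 7.8423.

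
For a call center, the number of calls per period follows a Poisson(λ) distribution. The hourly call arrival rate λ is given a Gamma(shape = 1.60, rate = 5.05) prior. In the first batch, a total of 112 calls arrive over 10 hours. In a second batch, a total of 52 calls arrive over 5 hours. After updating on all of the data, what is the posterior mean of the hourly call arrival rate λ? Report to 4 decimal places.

With a Gamma(shape α, rate β) prior, the Poisson likelihood is conjugate: the posterior is Gamma(α + ΣXᵢ, β + n).
After batch 1: Gamma(α+S, β+n) = Gamma(1.60+112, 5.05+10) = Gamma(113.60, 15.05).
After batch 2: Gamma(α+S, β+n) = Gamma(113.60+52, 15.05+5) = Gamma(165.60, 20.05).
Posterior mean = α/β = 165.60/20.05 = 8.2594.

8.2594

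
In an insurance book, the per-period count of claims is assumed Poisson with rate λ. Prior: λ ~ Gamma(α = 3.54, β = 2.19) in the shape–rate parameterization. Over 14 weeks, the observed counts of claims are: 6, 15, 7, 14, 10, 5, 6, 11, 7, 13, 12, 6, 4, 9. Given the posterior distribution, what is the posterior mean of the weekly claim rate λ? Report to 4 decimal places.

7.9395

With a Gamma(shape α, rate β) prior, the Poisson likelihood is conjugate: the posterior is Gamma(α + ΣXᵢ, β + n).
Sum of counts S = 125 over n = 14 weeks.
Posterior: Gamma(α+S, β+n) = Gamma(3.54+125, 2.19+14) = Gamma(128.54, 16.19).
Posterior mean = α/β = 128.54/16.19 = 7.9395.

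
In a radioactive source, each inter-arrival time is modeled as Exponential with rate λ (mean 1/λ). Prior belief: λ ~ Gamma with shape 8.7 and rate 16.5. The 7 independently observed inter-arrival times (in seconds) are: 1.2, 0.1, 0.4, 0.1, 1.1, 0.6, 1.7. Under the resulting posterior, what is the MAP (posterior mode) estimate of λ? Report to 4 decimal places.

With a Gamma(shape α, rate β) prior on the exponential rate λ, the posterior after n observations with total T = Σxᵢ is Gamma(α+n, β+T).
Sum of observations T = 5.2 seconds; n = 7.
Posterior: Gamma(8.7+7, 16.5+5.2) = Gamma(15.7, 21.7).
Mode = (α−1)/β = 0.6774.

0.6774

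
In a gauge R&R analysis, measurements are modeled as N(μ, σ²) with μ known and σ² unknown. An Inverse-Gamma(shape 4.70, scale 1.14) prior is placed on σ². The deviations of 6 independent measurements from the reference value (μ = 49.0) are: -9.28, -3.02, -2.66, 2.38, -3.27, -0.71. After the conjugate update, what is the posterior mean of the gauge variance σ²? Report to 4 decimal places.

With known mean μ and an Inverse-Gamma(α, β) prior on σ², the Normal likelihood is conjugate: posterior is Inv-Gamma(α + n/2, β + Σ(xᵢ−μ)²/2).
Σ(xᵢ−μ)² = (-9.28)² + (-3.02)² + (-2.66)² + (2.38)² + (-3.27)² + (-0.71)² = 119.1758.
Posterior: Inv-Gamma(4.70 + 6/2, 1.14 + 119.1758/2) = Inv-Gamma(7.70, 60.72790).
E[σ²|data] = β/(α−1) = 60.72790/6.70 = 9.0639.

9.0639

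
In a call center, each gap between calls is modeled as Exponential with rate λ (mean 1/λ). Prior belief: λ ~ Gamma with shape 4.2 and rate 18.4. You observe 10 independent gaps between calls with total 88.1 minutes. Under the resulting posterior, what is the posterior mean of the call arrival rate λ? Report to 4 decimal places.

0.1333

With a Gamma(shape α, rate β) prior on the exponential rate λ, the posterior after n observations with total T = Σxᵢ is Gamma(α+n, β+T).
Posterior: Gamma(4.2+10, 18.4+88.1) = Gamma(14.2, 106.5).
Posterior mean of λ = α/β = 14.2/106.5 = 0.1333.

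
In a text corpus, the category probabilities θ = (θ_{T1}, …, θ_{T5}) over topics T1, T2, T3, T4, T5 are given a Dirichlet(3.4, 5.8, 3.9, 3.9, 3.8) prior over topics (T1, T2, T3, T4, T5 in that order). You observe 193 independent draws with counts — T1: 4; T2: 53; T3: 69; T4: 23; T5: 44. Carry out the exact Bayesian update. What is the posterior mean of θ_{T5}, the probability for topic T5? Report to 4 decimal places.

The Dirichlet prior is conjugate to the Multinomial likelihood: each posterior αⱼ = prior αⱼ + observed count nⱼ.
Posterior concentration: (7.4, 58.8, 72.9, 26.9, 47.8), total = 213.8.
E[θ_{T5}|data] = α_{T5}/Σα = 47.8/213.8 = 0.2236.

0.2236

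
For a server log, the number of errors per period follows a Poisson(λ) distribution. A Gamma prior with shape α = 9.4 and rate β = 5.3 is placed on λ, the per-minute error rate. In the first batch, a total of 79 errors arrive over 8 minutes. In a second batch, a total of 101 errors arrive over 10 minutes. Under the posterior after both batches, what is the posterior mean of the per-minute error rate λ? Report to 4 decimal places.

With a Gamma(shape α, rate β) prior, the Poisson likelihood is conjugate: the posterior is Gamma(α + ΣXᵢ, β + n).
After batch 1: Gamma(α+S, β+n) = Gamma(9.4+79, 5.3+8) = Gamma(88.4, 13.3).
After batch 2: Gamma(α+S, β+n) = Gamma(88.4+101, 13.3+10) = Gamma(189.4, 23.3).
Posterior mean = α/β = 189.4/23.3 = 8.1288.

8.1288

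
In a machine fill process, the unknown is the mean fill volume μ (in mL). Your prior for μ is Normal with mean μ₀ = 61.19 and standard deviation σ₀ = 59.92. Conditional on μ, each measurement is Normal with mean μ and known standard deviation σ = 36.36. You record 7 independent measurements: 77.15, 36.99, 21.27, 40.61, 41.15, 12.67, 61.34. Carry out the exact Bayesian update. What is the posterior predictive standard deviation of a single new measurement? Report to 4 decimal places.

38.7489

For Normal data with known variance σ², a Normal(μ₀, σ₀²) prior on μ is conjugate. Posterior precision = 1/σ₀² + n/σ²; posterior mean is the precision-weighted average of μ₀ and x̄.
σ₀² = 59.92² = 3590.4064, σ² = 36.36² = 1322.0496; σ² + n·σ₀² = 1322.0496 + 7·3590.4064 = 26454.8944.
Posterior precision = 1/σ₀² + n/σ² = 1/3590.4064 + 7/1322.0496 = (σ² + n·σ₀²)/(σ₀²σ²) = 26454.8944/(3590.4064·1322.0496); posterior variance σₙ² = σ₀²σ²/(σ² + n·σ₀²) = 3590.4064·1322.0496/26454.8944 = 179.425980.
Predictive variance for one new observation = σₙ² + σ² = 3590.4064·1322.0496/26454.8944 + 1322.0496 = σ²·(σ₀² + 26454.8944)/26454.8944 = 1322.0496·30045.3008/26454.8944 = 1501.475580; SD = √(1322.0496·30045.3008/26454.8944) = 38.7489.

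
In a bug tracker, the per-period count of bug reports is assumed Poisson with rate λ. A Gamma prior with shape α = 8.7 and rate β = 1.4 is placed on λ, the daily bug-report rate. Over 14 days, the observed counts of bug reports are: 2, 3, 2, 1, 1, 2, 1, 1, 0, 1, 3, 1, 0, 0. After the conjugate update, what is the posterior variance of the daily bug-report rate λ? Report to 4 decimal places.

With a Gamma(shape α, rate β) prior, the Poisson likelihood is conjugate: the posterior is Gamma(α + ΣXᵢ, β + n).
Sum of counts S = 18 over n = 14 days.
Posterior: Gamma(α+S, β+n) = Gamma(8.7+18, 1.4+14) = Gamma(26.7, 15.4).
Var = α/β² = 26.7/15.4² = 0.1126.

0.1126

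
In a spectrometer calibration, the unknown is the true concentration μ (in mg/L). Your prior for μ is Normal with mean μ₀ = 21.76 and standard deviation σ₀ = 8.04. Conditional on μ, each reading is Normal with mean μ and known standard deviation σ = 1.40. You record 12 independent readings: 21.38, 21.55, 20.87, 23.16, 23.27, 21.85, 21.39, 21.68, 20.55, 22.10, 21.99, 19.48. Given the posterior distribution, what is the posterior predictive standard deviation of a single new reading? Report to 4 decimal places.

For Normal data with known variance σ², a Normal(μ₀, σ₀²) prior on μ is conjugate. Posterior precision = 1/σ₀² + n/σ²; posterior mean is the precision-weighted average of μ₀ and x̄.
σ₀² = 8.04² = 64.6416, σ² = 1.40² = 1.96; σ² + n·σ₀² = 1.96 + 12·64.6416 = 777.6592.
Posterior precision = 1/σ₀² + n/σ² = 1/64.6416 + 12/1.96 = (σ² + n·σ₀²)/(σ₀²σ²) = 777.6592/(64.6416·1.96); posterior variance σₙ² = σ₀²σ²/(σ² + n·σ₀²) = 64.6416·1.96/777.6592 = 0.162922.
Predictive variance for one new observation = σₙ² + σ² = 64.6416·1.96/777.6592 + 1.96 = σ²·(σ₀² + 777.6592)/777.6592 = 1.96·842.3008/777.6592 = 2.122922; SD = √(1.96·842.3008/777.6592) = 1.4570.

1.4570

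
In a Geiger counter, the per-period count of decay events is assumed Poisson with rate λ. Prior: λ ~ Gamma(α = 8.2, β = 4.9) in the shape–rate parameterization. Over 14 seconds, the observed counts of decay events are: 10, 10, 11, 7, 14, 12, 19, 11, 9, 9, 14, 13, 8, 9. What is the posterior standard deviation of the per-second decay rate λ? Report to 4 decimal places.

0.6780

With a Gamma(shape α, rate β) prior, the Poisson likelihood is conjugate: the posterior is Gamma(α + ΣXᵢ, β + n).
Sum of counts S = 156 over n = 14 seconds.
Posterior: Gamma(α+S, β+n) = Gamma(8.2+156, 4.9+14) = Gamma(164.2, 18.9).
SD = √α/β = √164.2/18.9 = 0.6780.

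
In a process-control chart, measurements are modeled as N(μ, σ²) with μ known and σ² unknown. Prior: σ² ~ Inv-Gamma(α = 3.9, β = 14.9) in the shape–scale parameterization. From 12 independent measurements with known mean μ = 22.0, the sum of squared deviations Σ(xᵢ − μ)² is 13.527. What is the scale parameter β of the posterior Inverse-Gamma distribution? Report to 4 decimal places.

With known mean μ and an Inverse-Gamma(α, β) prior on σ², the Normal likelihood is conjugate: posterior is Inv-Gamma(α + n/2, β + Σ(xᵢ−μ)²/2).
Posterior: Inv-Gamma(3.9 + 12/2, 14.9 + 13.527/2) = Inv-Gamma(9.90, 21.6635).
Posterior β = 21.6635.

21.6635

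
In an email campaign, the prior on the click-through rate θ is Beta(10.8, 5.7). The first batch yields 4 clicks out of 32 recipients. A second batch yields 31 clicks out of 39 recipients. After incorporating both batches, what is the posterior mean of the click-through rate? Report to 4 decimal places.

0.5234

The Beta prior is conjugate to a Binomial/Bernoulli likelihood; the update adds successes to α and failures to β.
After batch 1: Beta(10.8+4, 5.7+28) = Beta(14.8, 33.7).
After batch 2: Beta(14.8+31, 33.7+8) = Beta(45.8, 41.7).
Posterior mean = α/(α+β) = 45.8/87.5 = 0.5234.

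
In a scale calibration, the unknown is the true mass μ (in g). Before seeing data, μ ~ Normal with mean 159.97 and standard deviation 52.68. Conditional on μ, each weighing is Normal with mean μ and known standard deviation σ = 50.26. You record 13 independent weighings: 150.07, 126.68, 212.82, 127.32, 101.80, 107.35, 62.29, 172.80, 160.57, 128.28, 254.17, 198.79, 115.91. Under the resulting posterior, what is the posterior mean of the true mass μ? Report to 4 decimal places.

148.4130

For Normal data with known variance σ², a Normal(μ₀, σ₀²) prior on μ is conjugate. Posterior precision = 1/σ₀² + n/σ²; posterior mean is the precision-weighted average of μ₀ and x̄.
Σxᵢ = 150.07 + 126.68 + 212.82 + 127.32 + 101.80 + 107.35 + 62.29 + 172.80 + 160.57 + 128.28 + 254.17 + 198.79 + 115.91 = 1918.85, so n·x̄ = 1918.85.
σ₀² = 52.68² = 2775.1824, σ² = 50.26² = 2526.0676; σ² + n·σ₀² = 2526.0676 + 13·2775.1824 = 38603.4388.
Posterior mean = (μ₀/σ₀² + n·x̄/σ²)/(1/σ₀² + n/σ²) = (σ²·μ₀ + σ₀²·n·x̄)/(σ² + n·σ₀²) = (2526.0676·159.97 + 2775.1824·1918.85)/38603.4388 = 5729253.782212/38603.4388 = 148.4130.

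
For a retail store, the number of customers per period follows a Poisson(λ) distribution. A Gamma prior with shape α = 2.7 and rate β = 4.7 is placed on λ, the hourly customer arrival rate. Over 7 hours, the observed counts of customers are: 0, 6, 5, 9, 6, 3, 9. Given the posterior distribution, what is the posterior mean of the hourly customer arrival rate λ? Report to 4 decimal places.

3.4786

With a Gamma(shape α, rate β) prior, the Poisson likelihood is conjugate: the posterior is Gamma(α + ΣXᵢ, β + n).
Sum of counts S = 38 over n = 7 hours.
Posterior: Gamma(α+S, β+n) = Gamma(2.7+38, 4.7+7) = Gamma(40.7, 11.7).
Posterior mean = α/β = 40.7/11.7 = 3.4786.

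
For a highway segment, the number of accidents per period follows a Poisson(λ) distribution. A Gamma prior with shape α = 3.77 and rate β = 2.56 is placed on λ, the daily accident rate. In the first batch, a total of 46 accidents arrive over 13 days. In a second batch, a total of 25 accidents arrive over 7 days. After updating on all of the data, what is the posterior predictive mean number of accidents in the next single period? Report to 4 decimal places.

3.3143

With a Gamma(shape α, rate β) prior, the Poisson likelihood is conjugate: the posterior is Gamma(α + ΣXᵢ, β + n).
After batch 1: Gamma(α+S, β+n) = Gamma(3.77+46, 2.56+13) = Gamma(49.77, 15.56).
After batch 2: Gamma(α+S, β+n) = Gamma(49.77+25, 15.56+7) = Gamma(74.77, 22.56).
The predictive distribution for one future period is NegBinom with mean α/β = 3.3143.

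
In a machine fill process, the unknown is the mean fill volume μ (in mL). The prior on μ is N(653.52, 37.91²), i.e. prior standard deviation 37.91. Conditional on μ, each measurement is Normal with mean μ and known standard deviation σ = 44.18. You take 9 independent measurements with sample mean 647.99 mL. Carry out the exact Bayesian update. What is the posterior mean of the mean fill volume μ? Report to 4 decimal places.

For Normal data with known variance σ², a Normal(μ₀, σ₀²) prior on μ is conjugate. Posterior precision = 1/σ₀² + n/σ²; posterior mean is the precision-weighted average of μ₀ and x̄.
n·x̄ = 9·647.99 = 5831.91.
σ₀² = 37.91² = 1437.1681, σ² = 44.18² = 1951.8724; σ² + n·σ₀² = 1951.8724 + 9·1437.1681 = 14886.3853.
Posterior mean = (μ₀/σ₀² + n·x̄/σ²)/(1/σ₀² + n/σ²) = (σ²·μ₀ + σ₀²·n·x̄)/(σ² + n·σ₀²) = (1951.8724·653.52 + 1437.1681·5831.91)/14886.3853 = 9657022.664919/14886.3853 = 648.7151.

648.7151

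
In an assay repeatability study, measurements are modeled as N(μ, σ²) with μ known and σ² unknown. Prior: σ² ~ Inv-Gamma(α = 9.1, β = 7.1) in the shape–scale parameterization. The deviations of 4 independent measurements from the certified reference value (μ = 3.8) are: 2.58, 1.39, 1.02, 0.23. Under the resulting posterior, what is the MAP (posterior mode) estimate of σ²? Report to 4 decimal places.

0.9869

With known mean μ and an Inverse-Gamma(α, β) prior on σ², the Normal likelihood is conjugate: posterior is Inv-Gamma(α + n/2, β + Σ(xᵢ−μ)²/2).
Σ(xᵢ−μ)² = (2.58)² + (1.39)² + (1.02)² + (0.23)² = 9.6818.
Posterior: Inv-Gamma(9.1 + 4/2, 7.1 + 9.6818/2) = Inv-Gamma(11.10, 11.94090).
Mode = β/(α+1) = 11.94090/12.10 = 0.9869.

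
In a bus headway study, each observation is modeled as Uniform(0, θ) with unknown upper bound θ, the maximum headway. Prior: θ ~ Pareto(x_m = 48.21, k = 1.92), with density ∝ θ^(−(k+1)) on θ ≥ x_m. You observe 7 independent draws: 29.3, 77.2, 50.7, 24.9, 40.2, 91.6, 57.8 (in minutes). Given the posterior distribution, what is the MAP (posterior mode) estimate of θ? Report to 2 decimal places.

91.60

A Pareto(scale x_m, shape k) prior on the upper bound θ of Uniform(0, θ) is conjugate: posterior is Pareto(max(x_m, max xᵢ), k + n).
Sample maximum = 91.6; prior scale x_m = 48.21 → posterior scale = max = 91.60.
Posterior shape = 1.92 + 7 = 8.92.
The Pareto density is decreasing on [x_m, ∞), so the mode is x_m = 91.60.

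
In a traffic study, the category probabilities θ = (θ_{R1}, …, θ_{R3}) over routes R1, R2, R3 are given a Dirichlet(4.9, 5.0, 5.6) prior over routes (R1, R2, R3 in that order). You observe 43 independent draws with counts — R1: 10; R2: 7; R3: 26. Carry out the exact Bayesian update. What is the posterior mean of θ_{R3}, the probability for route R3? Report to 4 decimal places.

0.5402

The Dirichlet prior is conjugate to the Multinomial likelihood: each posterior αⱼ = prior αⱼ + observed count nⱼ.
Posterior concentration: (14.9, 12.0, 31.6), total = 58.5.
E[θ_{R3}|data] = α_{R3}/Σα = 31.6/58.5 = 0.5402.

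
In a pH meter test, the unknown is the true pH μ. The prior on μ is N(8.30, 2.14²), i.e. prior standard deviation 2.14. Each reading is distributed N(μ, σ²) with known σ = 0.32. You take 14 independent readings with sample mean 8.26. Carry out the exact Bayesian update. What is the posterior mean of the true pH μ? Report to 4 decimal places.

For Normal data with known variance σ², a Normal(μ₀, σ₀²) prior on μ is conjugate. Posterior precision = 1/σ₀² + n/σ²; posterior mean is the precision-weighted average of μ₀ and x̄.
n·x̄ = 14·8.26 = 115.64.
σ₀² = 2.14² = 4.5796, σ² = 0.32² = 0.1024; σ² + n·σ₀² = 0.1024 + 14·4.5796 = 64.2168.
Posterior mean = (μ₀/σ₀² + n·x̄/σ²)/(1/σ₀² + n/σ²) = (σ²·μ₀ + σ₀²·n·x̄)/(σ² + n·σ₀²) = (0.1024·8.30 + 4.5796·115.64)/64.2168 = 530.434864/64.2168 = 8.2601.

8.2601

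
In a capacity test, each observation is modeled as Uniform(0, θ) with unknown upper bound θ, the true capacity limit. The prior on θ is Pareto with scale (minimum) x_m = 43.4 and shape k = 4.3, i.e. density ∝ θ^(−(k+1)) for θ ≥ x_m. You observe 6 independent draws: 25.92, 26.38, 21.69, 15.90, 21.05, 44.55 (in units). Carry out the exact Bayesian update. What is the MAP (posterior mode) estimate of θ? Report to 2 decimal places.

44.55

A Pareto(scale x_m, shape k) prior on the upper bound θ of Uniform(0, θ) is conjugate: posterior is Pareto(max(x_m, max xᵢ), k + n).
Sample maximum = 44.55; prior scale x_m = 43.4 → posterior scale = max = 44.55.
Posterior shape = 4.3 + 6 = 10.3.
The Pareto density is decreasing on [x_m, ∞), so the mode is x_m = 44.55.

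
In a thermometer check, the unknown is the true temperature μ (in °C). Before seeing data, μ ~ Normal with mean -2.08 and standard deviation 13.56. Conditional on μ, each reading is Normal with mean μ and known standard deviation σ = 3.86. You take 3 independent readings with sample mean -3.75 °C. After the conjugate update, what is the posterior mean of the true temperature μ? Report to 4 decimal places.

For Normal data with known variance σ², a Normal(μ₀, σ₀²) prior on μ is conjugate. Posterior precision = 1/σ₀² + n/σ²; posterior mean is the precision-weighted average of μ₀ and x̄.
n·x̄ = 3·(-3.75) = -11.25.
σ₀² = 13.56² = 183.8736, σ² = 3.86² = 14.8996; σ² + n·σ₀² = 14.8996 + 3·183.8736 = 566.5204.
Posterior mean = (μ₀/σ₀² + n·x̄/σ²)/(1/σ₀² + n/σ²) = (σ²·μ₀ + σ₀²·n·x̄)/(σ² + n·σ₀²) = (14.8996·(-2.08) + 183.8736·(-11.25))/566.5204 = -2099.569168/566.5204 = -3.7061.

-3.7061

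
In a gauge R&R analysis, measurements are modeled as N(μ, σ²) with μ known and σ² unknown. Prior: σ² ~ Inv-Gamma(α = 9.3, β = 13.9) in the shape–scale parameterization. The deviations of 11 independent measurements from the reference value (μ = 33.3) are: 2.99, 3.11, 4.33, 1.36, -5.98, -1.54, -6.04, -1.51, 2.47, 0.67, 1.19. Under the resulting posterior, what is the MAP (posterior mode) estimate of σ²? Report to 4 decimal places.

4.8060

With known mean μ and an Inverse-Gamma(α, β) prior on σ², the Normal likelihood is conjugate: posterior is Inv-Gamma(α + n/2, β + Σ(xᵢ−μ)²/2).
Σ(xᵢ−μ)² = (2.99)² + (3.11)² + (4.33)² + (1.36)² + (-5.98)² + (-1.54)² + (-6.04)² + (-1.51)² + (2.47)² + (0.67)² + (1.19)² = 124.0703.
Posterior: Inv-Gamma(9.3 + 11/2, 13.9 + 124.0703/2) = Inv-Gamma(14.80, 75.93515).
Mode = β/(α+1) = 75.93515/15.80 = 4.8060.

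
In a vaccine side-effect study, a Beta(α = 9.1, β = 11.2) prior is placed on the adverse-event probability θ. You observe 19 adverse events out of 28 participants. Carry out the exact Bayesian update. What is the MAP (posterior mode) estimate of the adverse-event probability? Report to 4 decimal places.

The Beta prior is conjugate to a Binomial/Bernoulli likelihood; the update adds successes to α and failures to β.
Posterior: Beta(α+k, β+n−k) = Beta(9.1+19, 11.2+9) = Beta(28.1, 20.2).
Mode of Beta(a,b) for a,b>1 is (a−1)/(a+b−2) = 27.1/46.3 = 0.5853.

0.5853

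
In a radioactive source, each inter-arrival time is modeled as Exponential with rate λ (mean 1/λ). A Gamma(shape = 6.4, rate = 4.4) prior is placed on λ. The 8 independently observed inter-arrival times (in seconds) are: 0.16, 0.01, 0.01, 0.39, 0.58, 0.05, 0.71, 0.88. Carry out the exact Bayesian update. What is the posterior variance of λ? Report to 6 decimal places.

With a Gamma(shape α, rate β) prior on the exponential rate λ, the posterior after n observations with total T = Σxᵢ is Gamma(α+n, β+T).
Sum of observations T = 2.79 seconds; n = 8.
Posterior: Gamma(6.4+8, 4.4+2.79) = Gamma(14.4, 7.19).
Var = α/β² = 0.278551.

0.278551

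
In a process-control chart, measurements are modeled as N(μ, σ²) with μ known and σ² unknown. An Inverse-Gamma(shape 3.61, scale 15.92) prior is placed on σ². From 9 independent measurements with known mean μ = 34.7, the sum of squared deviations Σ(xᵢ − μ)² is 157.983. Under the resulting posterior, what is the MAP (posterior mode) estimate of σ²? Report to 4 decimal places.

With known mean μ and an Inverse-Gamma(α, β) prior on σ², the Normal likelihood is conjugate: posterior is Inv-Gamma(α + n/2, β + Σ(xᵢ−μ)²/2).
Posterior: Inv-Gamma(3.61 + 9/2, 15.92 + 157.983/2) = Inv-Gamma(8.11, 94.9115).
Mode = β/(α+1) = 94.9115/9.11 = 10.4184.

10.4184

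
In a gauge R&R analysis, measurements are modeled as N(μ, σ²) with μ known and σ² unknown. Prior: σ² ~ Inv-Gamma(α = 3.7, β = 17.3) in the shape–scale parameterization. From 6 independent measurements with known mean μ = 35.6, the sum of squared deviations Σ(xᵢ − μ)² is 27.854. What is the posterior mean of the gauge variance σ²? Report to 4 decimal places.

5.4784

With known mean μ and an Inverse-Gamma(α, β) prior on σ², the Normal likelihood is conjugate: posterior is Inv-Gamma(α + n/2, β + Σ(xᵢ−μ)²/2).
Posterior: Inv-Gamma(3.7 + 6/2, 17.3 + 27.854/2) = Inv-Gamma(6.70, 31.2270).
E[σ²|data] = β/(α−1) = 31.2270/5.70 = 5.4784.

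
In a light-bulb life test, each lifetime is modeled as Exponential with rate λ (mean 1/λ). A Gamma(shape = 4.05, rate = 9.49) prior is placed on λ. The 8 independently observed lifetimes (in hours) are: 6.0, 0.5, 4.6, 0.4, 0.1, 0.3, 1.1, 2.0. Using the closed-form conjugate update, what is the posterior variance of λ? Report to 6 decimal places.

With a Gamma(shape α, rate β) prior on the exponential rate λ, the posterior after n observations with total T = Σxᵢ is Gamma(α+n, β+T).
Sum of observations T = 15.0 hours; n = 8.
Posterior: Gamma(4.05+8, 9.49+15.0) = Gamma(12.05, 24.49).
Var = α/β² = 0.020091.

0.020091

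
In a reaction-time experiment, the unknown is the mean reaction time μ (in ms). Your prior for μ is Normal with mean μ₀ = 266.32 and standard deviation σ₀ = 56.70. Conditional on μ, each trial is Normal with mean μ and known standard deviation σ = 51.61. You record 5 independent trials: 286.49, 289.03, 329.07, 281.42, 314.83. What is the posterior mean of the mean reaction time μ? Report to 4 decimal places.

295.3565

For Normal data with known variance σ², a Normal(μ₀, σ₀²) prior on μ is conjugate. Posterior precision = 1/σ₀² + n/σ²; posterior mean is the precision-weighted average of μ₀ and x̄.
Σxᵢ = 286.49 + 289.03 + 329.07 + 281.42 + 314.83 = 1500.84, so n·x̄ = 1500.84.
σ₀² = 56.70² = 3214.89, σ² = 51.61² = 2663.5921; σ² + n·σ₀² = 2663.5921 + 5·3214.89 = 18738.0421.
Posterior mean = (μ₀/σ₀² + n·x̄/σ²)/(1/σ₀² + n/σ²) = (σ²·μ₀ + σ₀²·n·x̄)/(σ² + n·σ₀²) = (2663.5921·266.32 + 3214.89·1500.84)/18738.0421 = 5534403.355672/18738.0421 = 295.3565.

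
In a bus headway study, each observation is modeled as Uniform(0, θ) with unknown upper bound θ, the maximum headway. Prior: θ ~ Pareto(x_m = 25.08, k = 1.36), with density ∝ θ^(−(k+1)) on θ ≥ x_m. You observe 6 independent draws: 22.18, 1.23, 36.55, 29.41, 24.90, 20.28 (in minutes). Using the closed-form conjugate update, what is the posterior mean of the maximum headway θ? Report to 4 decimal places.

42.2969

A Pareto(scale x_m, shape k) prior on the upper bound θ of Uniform(0, θ) is conjugate: posterior is Pareto(max(x_m, max xᵢ), k + n).
Sample maximum = 36.55; prior scale x_m = 25.08 → posterior scale = max = 36.55.
Posterior shape = 1.36 + 6 = 7.36.
E[θ|data] = k·x_m/(k−1) = 7.36·36.55/6.36 = 42.2969.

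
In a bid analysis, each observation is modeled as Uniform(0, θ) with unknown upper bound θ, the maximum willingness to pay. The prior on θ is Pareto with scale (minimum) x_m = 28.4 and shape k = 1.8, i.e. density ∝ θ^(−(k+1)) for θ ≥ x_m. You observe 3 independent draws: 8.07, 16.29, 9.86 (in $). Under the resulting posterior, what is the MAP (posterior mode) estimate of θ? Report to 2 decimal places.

A Pareto(scale x_m, shape k) prior on the upper bound θ of Uniform(0, θ) is conjugate: posterior is Pareto(max(x_m, max xᵢ), k + n).
Sample maximum = 16.29; prior scale x_m = 28.4 → posterior scale = max = 28.40.
Posterior shape = 1.8 + 3 = 4.8.
The Pareto density is decreasing on [x_m, ∞), so the mode is x_m = 28.40.

28.40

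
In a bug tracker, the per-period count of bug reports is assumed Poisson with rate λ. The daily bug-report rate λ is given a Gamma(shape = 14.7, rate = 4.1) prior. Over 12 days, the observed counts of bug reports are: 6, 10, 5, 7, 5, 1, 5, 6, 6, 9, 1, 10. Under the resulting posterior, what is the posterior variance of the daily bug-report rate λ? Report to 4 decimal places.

0.3306

With a Gamma(shape α, rate β) prior, the Poisson likelihood is conjugate: the posterior is Gamma(α + ΣXᵢ, β + n).
Sum of counts S = 71 over n = 12 days.
Posterior: Gamma(α+S, β+n) = Gamma(14.7+71, 4.1+12) = Gamma(85.7, 16.1).
Var = α/β² = 85.7/16.1² = 0.3306.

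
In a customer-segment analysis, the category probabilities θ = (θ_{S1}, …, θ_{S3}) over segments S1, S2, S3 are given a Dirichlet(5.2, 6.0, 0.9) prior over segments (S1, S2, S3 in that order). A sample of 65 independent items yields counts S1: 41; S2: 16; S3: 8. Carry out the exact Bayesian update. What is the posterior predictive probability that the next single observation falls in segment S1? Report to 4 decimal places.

0.5992

The Dirichlet prior is conjugate to the Multinomial likelihood: each posterior αⱼ = prior αⱼ + observed count nⱼ.
Posterior concentration: (46.2, 22.0, 8.9), total = 77.1.
P(next = S1 | data) = α_{S1}/Σα = 0.5992.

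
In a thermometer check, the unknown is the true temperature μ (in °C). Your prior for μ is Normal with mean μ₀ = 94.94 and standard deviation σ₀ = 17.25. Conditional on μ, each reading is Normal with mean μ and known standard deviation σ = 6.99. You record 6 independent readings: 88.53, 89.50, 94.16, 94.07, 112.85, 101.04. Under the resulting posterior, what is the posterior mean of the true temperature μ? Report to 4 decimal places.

For Normal data with known variance σ², a Normal(μ₀, σ₀²) prior on μ is conjugate. Posterior precision = 1/σ₀² + n/σ²; posterior mean is the precision-weighted average of μ₀ and x̄.
Σxᵢ = 88.53 + 89.50 + 94.16 + 94.07 + 112.85 + 101.04 = 580.15, so n·x̄ = 580.15.
σ₀² = 17.25² = 297.5625, σ² = 6.99² = 48.8601; σ² + n·σ₀² = 48.8601 + 6·297.5625 = 1834.2351.
Posterior mean = (μ₀/σ₀² + n·x̄/σ²)/(1/σ₀² + n/σ²) = (σ²·μ₀ + σ₀²·n·x̄)/(σ² + n·σ₀²) = (48.8601·94.94 + 297.5625·580.15)/1834.2351 = 177269.662269/1834.2351 = 96.6450.

96.6450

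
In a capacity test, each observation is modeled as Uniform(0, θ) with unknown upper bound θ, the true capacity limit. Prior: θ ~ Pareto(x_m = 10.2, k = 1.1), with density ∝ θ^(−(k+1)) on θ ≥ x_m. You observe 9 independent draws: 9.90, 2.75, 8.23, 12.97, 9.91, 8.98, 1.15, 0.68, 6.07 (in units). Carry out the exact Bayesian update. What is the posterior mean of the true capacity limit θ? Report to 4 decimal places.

14.3953

A Pareto(scale x_m, shape k) prior on the upper bound θ of Uniform(0, θ) is conjugate: posterior is Pareto(max(x_m, max xᵢ), k + n).
Sample maximum = 12.97; prior scale x_m = 10.2 → posterior scale = max = 12.97.
Posterior shape = 1.1 + 9 = 10.1.
E[θ|data] = k·x_m/(k−1) = 10.1·12.97/9.1 = 14.3953.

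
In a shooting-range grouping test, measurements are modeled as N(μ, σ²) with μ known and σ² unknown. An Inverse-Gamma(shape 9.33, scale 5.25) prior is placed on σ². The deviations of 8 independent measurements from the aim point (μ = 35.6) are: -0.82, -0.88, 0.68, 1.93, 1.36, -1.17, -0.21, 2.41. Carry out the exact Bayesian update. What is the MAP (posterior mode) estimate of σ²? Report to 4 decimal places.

With known mean μ and an Inverse-Gamma(α, β) prior on σ², the Normal likelihood is conjugate: posterior is Inv-Gamma(α + n/2, β + Σ(xᵢ−μ)²/2).
Σ(xᵢ−μ)² = (-0.82)² + (-0.88)² + (0.68)² + (1.93)² + (1.36)² + (-1.17)² + (-0.21)² + (2.41)² = 14.7048.
Posterior: Inv-Gamma(9.33 + 8/2, 5.25 + 14.7048/2) = Inv-Gamma(13.33, 12.60240).
Mode = β/(α+1) = 12.60240/14.33 = 0.8794.

0.8794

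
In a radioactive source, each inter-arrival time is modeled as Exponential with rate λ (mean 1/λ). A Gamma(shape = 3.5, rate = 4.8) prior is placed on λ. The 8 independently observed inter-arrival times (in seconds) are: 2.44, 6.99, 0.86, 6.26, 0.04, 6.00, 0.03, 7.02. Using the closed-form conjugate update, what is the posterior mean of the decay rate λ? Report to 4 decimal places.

With a Gamma(shape α, rate β) prior on the exponential rate λ, the posterior after n observations with total T = Σxᵢ is Gamma(α+n, β+T).
Sum of observations T = 29.64 seconds; n = 8.
Posterior: Gamma(3.5+8, 4.8+29.64) = Gamma(11.5, 34.44).
Posterior mean of λ = α/β = 11.5/34.44 = 0.3339.

0.3339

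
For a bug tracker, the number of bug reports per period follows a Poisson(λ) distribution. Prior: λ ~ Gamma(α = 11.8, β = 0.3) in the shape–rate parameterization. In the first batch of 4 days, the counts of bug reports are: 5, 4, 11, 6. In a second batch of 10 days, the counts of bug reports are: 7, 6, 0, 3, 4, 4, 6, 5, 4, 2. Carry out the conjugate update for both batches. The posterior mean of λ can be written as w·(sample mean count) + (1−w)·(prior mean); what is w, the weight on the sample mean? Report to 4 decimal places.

With a Gamma(shape α, rate β) prior, the Poisson likelihood is conjugate: the posterior is Gamma(α + ΣXᵢ, β + n).
Total number of days: n = 4 + 10 = 14.
Posterior mean = (α₀+S)/(β₀+n) = [n/(β₀+n)]·(S/n) + [β₀/(β₀+n)]·(α₀/β₀), so only n and β₀ enter the weight.
Weight on data w = n/(β₀+n) = 14/(0.3+14) = 14/14.3 = 0.9790.

0.9790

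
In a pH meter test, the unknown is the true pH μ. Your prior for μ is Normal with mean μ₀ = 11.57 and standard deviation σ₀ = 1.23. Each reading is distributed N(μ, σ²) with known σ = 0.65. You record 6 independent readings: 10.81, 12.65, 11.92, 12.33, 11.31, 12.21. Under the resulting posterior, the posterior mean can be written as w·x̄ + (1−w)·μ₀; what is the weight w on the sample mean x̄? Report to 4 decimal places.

0.9555

For Normal data with known variance σ², a Normal(μ₀, σ₀²) prior on μ is conjugate. Posterior precision = 1/σ₀² + n/σ²; posterior mean is the precision-weighted average of μ₀ and x̄.
σ₀² = 1.23² = 1.5129, σ² = 0.65² = 0.4225. Prior precision 1/σ₀² = 1/1.5129; data precision n/σ² = 6/0.4225.
w = (n/σ²)/(1/σ₀² + n/σ²) = n·σ₀²/(σ² + n·σ₀²) = 6·1.5129/(0.4225 + 6·1.5129) = 9.0774/9.4999 = 0.9555.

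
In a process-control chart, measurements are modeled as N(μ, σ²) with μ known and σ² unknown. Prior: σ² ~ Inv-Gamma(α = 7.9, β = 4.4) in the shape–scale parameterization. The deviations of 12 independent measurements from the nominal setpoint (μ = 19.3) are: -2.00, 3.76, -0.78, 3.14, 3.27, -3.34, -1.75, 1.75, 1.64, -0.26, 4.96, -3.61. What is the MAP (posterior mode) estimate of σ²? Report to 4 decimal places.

3.5493

With known mean μ and an Inverse-Gamma(α, β) prior on σ², the Normal likelihood is conjugate: posterior is Inv-Gamma(α + n/2, β + Σ(xᵢ−μ)²/2).
Σ(xᵢ−μ)² = (-2.00)² + (3.76)² + (-0.78)² + (3.14)² + (3.27)² + (-3.34)² + (-1.75)² + (1.75)² + (1.64)² + (-0.26)² + (4.96)² + (-3.61)² = 96.9700.
Posterior: Inv-Gamma(7.9 + 12/2, 4.4 + 96.9700/2) = Inv-Gamma(13.90, 52.88500).
Mode = β/(α+1) = 52.88500/14.90 = 3.5493.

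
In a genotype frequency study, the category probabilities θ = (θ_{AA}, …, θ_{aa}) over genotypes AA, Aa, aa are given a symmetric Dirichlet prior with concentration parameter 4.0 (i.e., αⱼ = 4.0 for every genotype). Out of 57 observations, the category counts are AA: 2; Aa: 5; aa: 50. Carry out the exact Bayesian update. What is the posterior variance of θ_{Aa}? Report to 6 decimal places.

The Dirichlet prior is conjugate to the Multinomial likelihood: each posterior αⱼ = prior αⱼ + observed count nⱼ.
Posterior concentration: (6.0, 9.0, 54.0), total = 69.0.
Var[θ_j] = α_j(Σα−α_j)/((Σα)²(Σα+1)) = 9.0·60.0/(69.0²·70.0) = 0.001620.

0.001620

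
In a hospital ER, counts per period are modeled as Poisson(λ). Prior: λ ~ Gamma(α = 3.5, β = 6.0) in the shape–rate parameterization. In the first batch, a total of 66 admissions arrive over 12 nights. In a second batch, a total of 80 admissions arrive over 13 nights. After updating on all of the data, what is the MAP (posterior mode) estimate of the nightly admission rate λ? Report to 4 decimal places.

4.7903

With a Gamma(shape α, rate β) prior, the Poisson likelihood is conjugate: the posterior is Gamma(α + ΣXᵢ, β + n).
After batch 1: Gamma(α+S, β+n) = Gamma(3.5+66, 6.0+12) = Gamma(69.5, 18.0).
After batch 2: Gamma(α+S, β+n) = Gamma(69.5+80, 18.0+13) = Gamma(149.5, 31.0).
Mode of Gamma(α,β) for α≥1 is (α−1)/β = 148.5/31.0 = 4.7903.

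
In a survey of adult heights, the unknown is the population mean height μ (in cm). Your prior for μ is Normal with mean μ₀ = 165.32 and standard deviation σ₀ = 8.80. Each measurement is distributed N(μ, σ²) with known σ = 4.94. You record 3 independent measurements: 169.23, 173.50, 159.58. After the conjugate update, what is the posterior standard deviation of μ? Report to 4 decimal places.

2.7132

For Normal data with known variance σ², a Normal(μ₀, σ₀²) prior on μ is conjugate. Posterior precision = 1/σ₀² + n/σ²; posterior mean is the precision-weighted average of μ₀ and x̄.
σ₀² = 8.80² = 77.44, σ² = 4.94² = 24.4036; σ² + n·σ₀² = 24.4036 + 3·77.44 = 256.7236.
Posterior precision = 1/σ₀² + n/σ² = 1/77.44 + 3/24.4036 = (σ² + n·σ₀²)/(σ₀²σ²) = 256.7236/(77.44·24.4036); posterior variance σₙ² = σ₀²σ²/(σ² + n·σ₀²) = 77.44·24.4036/256.7236 = 7.361282.
Posterior SD = √σₙ² = √(77.44·24.4036/256.7236) = 2.7132.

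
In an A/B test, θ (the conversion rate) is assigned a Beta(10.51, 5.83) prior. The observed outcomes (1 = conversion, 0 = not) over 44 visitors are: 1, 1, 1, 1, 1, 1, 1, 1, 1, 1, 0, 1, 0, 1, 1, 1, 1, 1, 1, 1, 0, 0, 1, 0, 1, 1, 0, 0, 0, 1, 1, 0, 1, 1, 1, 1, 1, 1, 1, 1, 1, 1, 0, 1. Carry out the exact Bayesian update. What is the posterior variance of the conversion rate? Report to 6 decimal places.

0.003155

The Beta prior is conjugate to a Binomial/Bernoulli likelihood; the update adds successes to α and failures to β.
Posterior: Beta(α+k, β+n−k) = Beta(10.51+34, 5.83+10) = Beta(44.51, 15.83).
Var = αβ/((α+β)²(α+β+1)) = 44.51·15.83/(60.34²·61.34) = 0.003155.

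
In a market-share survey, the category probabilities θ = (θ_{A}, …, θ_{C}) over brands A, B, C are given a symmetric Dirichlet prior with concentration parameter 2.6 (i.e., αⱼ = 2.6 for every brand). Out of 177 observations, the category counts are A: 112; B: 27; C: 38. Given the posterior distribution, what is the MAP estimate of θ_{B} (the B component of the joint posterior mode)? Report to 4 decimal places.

0.1573

The Dirichlet prior is conjugate to the Multinomial likelihood: each posterior αⱼ = prior αⱼ + observed count nⱼ.
Posterior concentration: (114.6, 29.6, 40.6), total = 184.8.
Joint mode component: (α_{B}−1)/(Σα−K) = 28.6/181.8 = 0.1573.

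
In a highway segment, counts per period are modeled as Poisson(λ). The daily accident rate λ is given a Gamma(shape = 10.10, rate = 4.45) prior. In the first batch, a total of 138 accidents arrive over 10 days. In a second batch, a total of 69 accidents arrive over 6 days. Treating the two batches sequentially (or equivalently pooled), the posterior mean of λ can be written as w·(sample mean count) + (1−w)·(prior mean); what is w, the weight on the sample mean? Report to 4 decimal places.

0.7824

With a Gamma(shape α, rate β) prior, the Poisson likelihood is conjugate: the posterior is Gamma(α + ΣXᵢ, β + n).
Total number of days: n = 10 + 6 = 16.
Posterior mean = (α₀+S)/(β₀+n) = [n/(β₀+n)]·(S/n) + [β₀/(β₀+n)]·(α₀/β₀), so only n and β₀ enter the weight.
Weight on data w = n/(β₀+n) = 16/(4.45+16) = 16/20.45 = 0.7824.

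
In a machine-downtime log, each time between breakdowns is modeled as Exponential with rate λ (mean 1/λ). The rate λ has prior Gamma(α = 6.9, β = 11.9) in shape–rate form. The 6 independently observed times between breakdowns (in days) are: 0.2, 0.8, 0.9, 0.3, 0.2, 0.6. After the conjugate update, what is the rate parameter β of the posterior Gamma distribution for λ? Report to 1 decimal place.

With a Gamma(shape α, rate β) prior on the exponential rate λ, the posterior after n observations with total T = Σxᵢ is Gamma(α+n, β+T).
Sum of observations T = 3.0 days; n = 6.
Posterior: Gamma(6.9+6, 11.9+3.0) = Gamma(12.9, 14.9).
Posterior β = 14.9.

14.9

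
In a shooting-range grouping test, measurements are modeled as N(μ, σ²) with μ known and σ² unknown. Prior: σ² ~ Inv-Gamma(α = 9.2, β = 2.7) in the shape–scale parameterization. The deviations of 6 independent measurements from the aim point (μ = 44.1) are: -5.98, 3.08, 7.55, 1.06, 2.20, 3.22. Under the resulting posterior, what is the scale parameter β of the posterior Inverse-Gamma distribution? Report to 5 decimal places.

61.99065

With known mean μ and an Inverse-Gamma(α, β) prior on σ², the Normal likelihood is conjugate: posterior is Inv-Gamma(α + n/2, β + Σ(xᵢ−μ)²/2).
Σ(xᵢ−μ)² = (-5.98)² + (3.08)² + (7.55)² + (1.06)² + (2.20)² + (3.22)² = 118.5813.
Posterior: Inv-Gamma(9.2 + 6/2, 2.7 + 118.5813/2) = Inv-Gamma(12.20, 61.99065).
Posterior β = 61.99065.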